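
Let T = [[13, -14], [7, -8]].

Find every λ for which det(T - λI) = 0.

det(T - lambda·I) = (13 - lambda)(-8 - lambda) - (-14)·(7) = lambda^2 - 5·lambda - 6.
This factors as (lambda + 1)·(lambda - 6) = 0.
Eigenvalues: -1, 6.

-1, 6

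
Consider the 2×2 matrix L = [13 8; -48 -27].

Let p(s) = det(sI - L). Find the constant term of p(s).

p(s) = s^2 + 14s + 33.
The constant term is 33.

33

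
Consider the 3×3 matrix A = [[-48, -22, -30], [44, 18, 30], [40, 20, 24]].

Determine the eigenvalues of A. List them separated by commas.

Compute the characteristic polynomial p(t) = det(tI - A).
Cofactor expansion gives p(t) = t^3 + 6t^2 - 16t - 96.
Try t = -6: p(-6) = 0, so -6 is a root.
Factor out (t + 6): p(t) = (t + 6)·(t^2 - 16).
The quadratic factors as (t + 4)·(t - 4).
Eigenvalues: -6, -4, 4.

-6, -4, 4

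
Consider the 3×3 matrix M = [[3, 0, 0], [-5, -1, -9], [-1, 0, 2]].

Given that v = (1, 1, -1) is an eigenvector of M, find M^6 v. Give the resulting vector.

First find the eigenvalue: Mv = (3, 3, -3) = 3·(1, 1, -1), so λ = 3.
Then M^6 v = λ^6·v = 3^6·(1, 1, -1) = 729·(1, 1, -1) = (729, 729, -729).

(729, 729, -729)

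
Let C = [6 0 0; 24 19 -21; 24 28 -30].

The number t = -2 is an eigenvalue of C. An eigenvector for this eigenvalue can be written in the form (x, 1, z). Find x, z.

We need (C + 2I)v = 0.
C + 2I = [[8, 0, 0], [24, 21, -21], [24, 28, -28]].
Row 1: (8)·x + (0)·1 + (0)·z = 0
Row 2: (24)·x + (21)·1 + (-21)·z = 0
Row 3: (24)·x + (28)·1 + (-28)·z = 0
Solving gives x = 0, z = 1.
Check: C·(0, 1, 1) = (0, -2, -2) = -2·(0, 1, 1).

0, 1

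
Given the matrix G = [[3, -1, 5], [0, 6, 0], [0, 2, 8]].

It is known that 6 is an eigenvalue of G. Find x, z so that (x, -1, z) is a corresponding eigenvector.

2, 1

We need (G - 6I)v = 0.
G - 6I = [[-3, -1, 5], [0, 0, 0], [0, 2, 2]].
Row 1: (-3)·x + (-1)·-1 + (5)·z = 0
Row 2: (0)·x + (0)·-1 + (0)·z = 0
Row 3: (0)·x + (2)·-1 + (2)·z = 0
Solving gives x = 2, z = 1.
Check: G·(2, -1, 1) = (12, -6, 6) = 6·(2, -1, 1).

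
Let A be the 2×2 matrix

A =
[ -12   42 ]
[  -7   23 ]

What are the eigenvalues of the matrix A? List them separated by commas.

det(A - lambda·I) = (-12 - lambda)(23 - lambda) - (42)·(-7) = lambda^2 - 11·lambda + 18.
This factors as (lambda - 2)·(lambda - 9) = 0.
Eigenvalues: 2, 9.

2, 9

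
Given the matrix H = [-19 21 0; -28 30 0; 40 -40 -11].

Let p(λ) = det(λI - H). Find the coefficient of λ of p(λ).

-103

p(λ) = λ^3 - 103λ + 198.
The coefficient of λ is -103.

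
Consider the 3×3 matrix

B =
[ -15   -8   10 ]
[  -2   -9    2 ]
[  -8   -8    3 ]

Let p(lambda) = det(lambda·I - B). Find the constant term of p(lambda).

315

p(lambda) = lambda^3 + 21·lambda^2 + 143·lambda + 315.
The constant term is 315.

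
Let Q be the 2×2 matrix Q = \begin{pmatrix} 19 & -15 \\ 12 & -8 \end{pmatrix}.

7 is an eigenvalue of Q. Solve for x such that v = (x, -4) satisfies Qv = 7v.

-5

We need (Q - 7I)v = 0.
Q - 7I = [[12, -15], [12, -15]].
Row 1: (12)·x + (-15)·-4 = 0
Row 2: (12)·x + (-15)·-4 = 0
Solving gives x = -5.
Check: Q·(-5, -4) = (-35, -28) = 7·(-5, -4).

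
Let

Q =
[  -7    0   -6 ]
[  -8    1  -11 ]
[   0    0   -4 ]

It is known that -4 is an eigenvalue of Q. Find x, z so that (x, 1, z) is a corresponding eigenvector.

We need (Q + 4I)v = 0.
Q + 4I = [[-3, 0, -6], [-8, 5, -11], [0, 0, 0]].
Row 1: (-3)·x + (0)·1 + (-6)·z = 0
Row 2: (-8)·x + (5)·1 + (-11)·z = 0
Row 3: (0)·x + (0)·1 + (0)·z = 0
Solving gives x = 2, z = -1.
Check: Q·(2, 1, -1) = (-8, -4, 4) = -4·(2, 1, -1).

2, -1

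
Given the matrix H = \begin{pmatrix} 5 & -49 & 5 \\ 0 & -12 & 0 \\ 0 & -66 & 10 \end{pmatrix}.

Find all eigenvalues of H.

Set up det(tI - H) = 0.
Expanding the 3×3 determinant: p(t) = t^3 - 3t^2 - 130t + 600.
Rational-root test: t = 5 gives p(5) = 0.
Dividing by (t - 5) leaves t^2 + 2t - 120.
The quadratic factors as (t + 12)·(t - 10).
Eigenvalues: -12, 5, 10.

-12, 5, 10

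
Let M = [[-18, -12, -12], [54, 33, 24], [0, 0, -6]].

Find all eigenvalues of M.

-6, 6, 9

Compute the characteristic polynomial p(μ) = det(μI - M).
Expanding along the first row, p(μ) = μ^3 - 9μ^2 - 36μ + 324.
Try μ = -6: p(-6) = 0, so -6 is a root.
Dividing by (μ + 6) leaves μ^2 - 15μ + 54.
The quadratic factors as (μ - 6)·(μ - 9).
Eigenvalues: -6, 6, 9.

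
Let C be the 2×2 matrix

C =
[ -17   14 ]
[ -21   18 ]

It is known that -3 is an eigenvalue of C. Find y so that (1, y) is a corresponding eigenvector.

We need (C + 3I)v = 0.
C + 3I = [[-14, 14], [-21, 21]].
Row 1: (-14)·1 + (14)·y = 0
Row 2: (-21)·1 + (21)·y = 0
Solving gives y = 1.
Check: C·(1, 1) = (-3, -3) = -3·(1, 1).

1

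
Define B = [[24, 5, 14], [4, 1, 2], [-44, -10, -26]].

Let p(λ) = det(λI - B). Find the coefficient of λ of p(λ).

p(λ) = λ^3 + λ^2 - 10λ + 8.
The coefficient of λ is -10.

-10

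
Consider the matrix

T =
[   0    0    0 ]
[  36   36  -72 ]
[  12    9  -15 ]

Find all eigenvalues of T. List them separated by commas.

The characteristic polynomial is p(t) = det(tI - T).
Expanding the 3×3 determinant: p(t) = t^3 - 21t^2 + 108t.
Since p(0) = 0, t = 0 is a root.
Dividing by t leaves t^2 - 21t + 108.
The quadratic factors as (t - 9)·(t - 12).
Eigenvalues: 0, 9, 12.

0, 9, 12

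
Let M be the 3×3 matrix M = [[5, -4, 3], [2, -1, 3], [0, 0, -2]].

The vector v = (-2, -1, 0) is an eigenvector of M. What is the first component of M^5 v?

-486

First find the eigenvalue: Mv = (-6, -3, 0) = 3·(-2, -1, 0), so λ = 3.
Then M^5 v = λ^5·v = 3^5·(-2, -1, 0) = 243·(-2, -1, 0) = (-486, -243, 0).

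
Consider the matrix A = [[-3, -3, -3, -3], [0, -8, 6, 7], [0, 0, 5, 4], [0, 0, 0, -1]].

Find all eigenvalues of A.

-8, -3, -1, 5

A is upper triangular, so its eigenvalues are the diagonal entries.
Diagonal: -3, -8, 5, -1.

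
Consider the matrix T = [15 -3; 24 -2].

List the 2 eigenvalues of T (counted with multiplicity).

det(T - rI) = (15 - r)(-2 - r) - (-3)·(24) = r^2 - 13r + 42.
This factors as (r - 6)·(r - 7) = 0.
Eigenvalues: 6, 7.

6, 7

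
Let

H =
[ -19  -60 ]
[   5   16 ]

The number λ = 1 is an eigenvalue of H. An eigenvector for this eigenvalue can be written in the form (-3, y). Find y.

1

We need (H - 1I)v = 0.
H - 1I = [[-20, -60], [5, 15]].
Row 1: (-20)·-3 + (-60)·y = 0
Row 2: (5)·-3 + (15)·y = 0
Solving gives y = 1.
Check: H·(-3, 1) = (-3, 1) = 1·(-3, 1).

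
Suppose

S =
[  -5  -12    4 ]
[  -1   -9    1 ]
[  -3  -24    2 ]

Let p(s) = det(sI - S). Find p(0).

30

p(0) = det(0·I − S) = det(−S) = (−1)^3·det(S).
det(S) = -30, so p(0) = 30.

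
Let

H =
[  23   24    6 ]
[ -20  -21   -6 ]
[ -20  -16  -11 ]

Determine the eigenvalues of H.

-7, -5, 3

Set up det(sI - H) = 0.
Expanding the 3×3 determinant: p(s) = s^3 + 9s^2 - s - 105.
Rational-root test: s = 3 gives p(3) = 0.
Factor out (s - 3): p(s) = (s - 3)·(s^2 + 12s + 35).
The quadratic factors as (s + 7)·(s + 5).
Eigenvalues: -7, -5, 3.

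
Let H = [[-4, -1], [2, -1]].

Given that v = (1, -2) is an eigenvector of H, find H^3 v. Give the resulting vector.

(-8, 16)

First find the eigenvalue: Hv = (-2, 4) = -2·(1, -2), so λ = -2.
Then H^3 v = λ^3·v = (-2)^3·(1, -2) = -8·(1, -2) = (-8, 16).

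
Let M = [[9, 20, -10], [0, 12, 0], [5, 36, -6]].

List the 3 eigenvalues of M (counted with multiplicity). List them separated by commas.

Compute the characteristic polynomial p(μ) = det(μI - M).
Cofactor expansion gives p(μ) = μ^3 - 15μ^2 + 32μ + 48.
Try μ = 4: p(4) = 0, so 4 is a root.
Factor out (μ - 4): p(μ) = (μ - 4)·(μ^2 - 11μ - 12).
The quadratic factors as (μ + 1)·(μ - 12).
Eigenvalues: -1, 4, 12.

-1, 4, 12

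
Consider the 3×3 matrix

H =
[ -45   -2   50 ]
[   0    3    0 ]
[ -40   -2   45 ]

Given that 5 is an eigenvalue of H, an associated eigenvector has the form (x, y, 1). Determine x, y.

1, 0

We need (H - 5I)v = 0.
H - 5I = [[-50, -2, 50], [0, -2, 0], [-40, -2, 40]].
Row 1: (-50)·x + (-2)·y + (50)·1 = 0
Row 2: (0)·x + (-2)·y + (0)·1 = 0
Row 3: (-40)·x + (-2)·y + (40)·1 = 0
Solving gives x = 1, y = 0.
Check: H·(1, 0, 1) = (5, 0, 5) = 5·(1, 0, 1).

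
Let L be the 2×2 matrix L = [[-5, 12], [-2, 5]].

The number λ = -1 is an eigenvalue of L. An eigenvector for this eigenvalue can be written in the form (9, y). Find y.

We need (L + 1I)v = 0.
L + 1I = [[-4, 12], [-2, 6]].
Row 1: (-4)·9 + (12)·y = 0
Row 2: (-2)·9 + (6)·y = 0
Solving gives y = 3.
Check: L·(9, 3) = (-9, -3) = -1·(9, 3).

3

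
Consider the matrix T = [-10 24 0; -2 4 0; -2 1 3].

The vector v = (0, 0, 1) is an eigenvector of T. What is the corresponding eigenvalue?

Compute Tv: T·(0, 0, 1) = (0, 0, 3).
Since Tv = λv, compare component 3: 3 = λ·1, so λ = 3.

3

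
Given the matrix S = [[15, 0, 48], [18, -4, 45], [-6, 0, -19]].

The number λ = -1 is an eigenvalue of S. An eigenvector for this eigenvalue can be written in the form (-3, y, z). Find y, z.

We need (S + 1I)v = 0.
S + 1I = [[16, 0, 48], [18, -3, 45], [-6, 0, -18]].
Row 1: (16)·-3 + (0)·y + (48)·z = 0
Row 2: (18)·-3 + (-3)·y + (45)·z = 0
Row 3: (-6)·-3 + (0)·y + (-18)·z = 0
Solving gives y = -3, z = 1.
Check: S·(-3, -3, 1) = (3, 3, -1) = -1·(-3, -3, 1).

-3, 1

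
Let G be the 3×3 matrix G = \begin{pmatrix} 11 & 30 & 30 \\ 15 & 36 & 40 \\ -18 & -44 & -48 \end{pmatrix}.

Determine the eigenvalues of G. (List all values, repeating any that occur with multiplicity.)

-4, 1, 2

Set up det(lambda·I - G) = 0.
Cofactor expansion gives p(lambda) = lambda^3 + lambda^2 - 10·lambda + 8.
Try lambda = 2: p(2) = 0, so 2 is a root.
Dividing by (lambda - 2) leaves lambda^2 + 3·lambda - 4.
The quadratic factors as (lambda + 4)·(lambda - 1).
Eigenvalues: -4, 1, 2.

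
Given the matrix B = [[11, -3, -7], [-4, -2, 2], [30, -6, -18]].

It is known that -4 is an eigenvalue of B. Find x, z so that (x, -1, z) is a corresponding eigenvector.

We need (B + 4I)v = 0.
B + 4I = [[15, -3, -7], [-4, 2, 2], [30, -6, -14]].
Row 1: (15)·x + (-3)·-1 + (-7)·z = 0
Row 2: (-4)·x + (2)·-1 + (2)·z = 0
Row 3: (30)·x + (-6)·-1 + (-14)·z = 0
Solving gives x = 4, z = 9.
Check: B·(4, -1, 9) = (-16, 4, -36) = -4·(4, -1, 9).

4, 9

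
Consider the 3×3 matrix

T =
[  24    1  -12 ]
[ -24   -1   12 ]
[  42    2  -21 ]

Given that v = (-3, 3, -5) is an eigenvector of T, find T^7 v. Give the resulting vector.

(-6561, 6561, -10935)

First find the eigenvalue: Tv = (-9, 9, -15) = 3·(-3, 3, -5), so λ = 3.
Then T^7 v = λ^7·v = 3^7·(-3, 3, -5) = 2187·(-3, 3, -5) = (-6561, 6561, -10935).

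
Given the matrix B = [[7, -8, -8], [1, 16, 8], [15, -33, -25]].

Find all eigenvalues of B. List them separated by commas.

-9, -1, 8

Compute the characteristic polynomial p(λ) = det(λI - B).
Cofactor expansion gives p(λ) = λ^3 + 2λ^2 - 71λ - 72.
Rational-root test: λ = -1 gives p(-1) = 0.
Factor out (λ + 1): p(λ) = (λ + 1)·(λ^2 + λ - 72).
The quadratic factors as (λ + 9)·(λ - 8).
Eigenvalues: -9, -1, 8.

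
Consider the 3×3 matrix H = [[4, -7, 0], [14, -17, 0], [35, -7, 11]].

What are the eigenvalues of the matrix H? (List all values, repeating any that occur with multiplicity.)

The characteristic polynomial is p(μ) = det(μI - H).
Cofactor expansion gives p(μ) = μ^3 + 2μ^2 - 113μ - 330.
Try μ = -3: p(-3) = 0, so -3 is a root.
Factor out (μ + 3): p(μ) = (μ + 3)·(μ^2 - μ - 110).
The quadratic factors as (μ + 10)·(μ - 11).
Eigenvalues: -10, -3, 11.

-10, -3, 11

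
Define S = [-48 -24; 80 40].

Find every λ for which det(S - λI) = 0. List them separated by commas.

-8, 0

det(S - μI) = (-48 - μ)(40 - μ) - (-24)·(80) = μ^2 + 8μ.
This factors as (μ + 8)·μ = 0.
Eigenvalues: -8, 0.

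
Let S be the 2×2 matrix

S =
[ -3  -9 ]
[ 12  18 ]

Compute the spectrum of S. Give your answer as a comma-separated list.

det(S - λI) = (-3 - λ)(18 - λ) - (-9)·(12) = λ^2 - 15λ + 54.
This factors as (λ - 6)·(λ - 9) = 0.
Eigenvalues: 6, 9.

6, 9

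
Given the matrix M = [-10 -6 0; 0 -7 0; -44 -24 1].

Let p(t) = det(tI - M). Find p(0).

p(0) = det(0·I − M) = det(−M) = (−1)^3·det(M).
det(M) = 70, so p(0) = -70.

-70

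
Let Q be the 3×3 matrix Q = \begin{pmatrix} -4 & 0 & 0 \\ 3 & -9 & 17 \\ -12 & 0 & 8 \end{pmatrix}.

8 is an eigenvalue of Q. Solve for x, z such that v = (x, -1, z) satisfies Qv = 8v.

0, -1

We need (Q - 8I)v = 0.
Q - 8I = [[-12, 0, 0], [3, -17, 17], [-12, 0, 0]].
Row 1: (-12)·x + (0)·-1 + (0)·z = 0
Row 2: (3)·x + (-17)·-1 + (17)·z = 0
Row 3: (-12)·x + (0)·-1 + (0)·z = 0
Solving gives x = 0, z = -1.
Check: Q·(0, -1, -1) = (0, -8, -8) = 8·(0, -1, -1).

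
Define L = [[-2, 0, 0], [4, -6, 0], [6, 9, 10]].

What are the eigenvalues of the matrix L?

-6, -2, 10

L is lower triangular, so its eigenvalues are the diagonal entries.
Diagonal: -2, -6, 10.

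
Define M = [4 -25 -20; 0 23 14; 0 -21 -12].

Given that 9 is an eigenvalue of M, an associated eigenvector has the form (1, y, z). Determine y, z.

We need (M - 9I)v = 0.
M - 9I = [[-5, -25, -20], [0, 14, 14], [0, -21, -21]].
Row 1: (-5)·1 + (-25)·y + (-20)·z = 0
Row 2: (0)·1 + (14)·y + (14)·z = 0
Row 3: (0)·1 + (-21)·y + (-21)·z = 0
Solving gives y = -1, z = 1.
Check: M·(1, -1, 1) = (9, -9, 9) = 9·(1, -1, 1).

-1, 1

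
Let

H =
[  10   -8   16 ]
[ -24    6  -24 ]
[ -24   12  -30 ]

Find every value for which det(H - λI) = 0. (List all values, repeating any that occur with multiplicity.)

-6, -6, -2

Set up det(sI - H) = 0.
Cofactor expansion gives p(s) = s^3 + 14s^2 + 60s + 72.
Rational-root test: s = -2 gives p(-2) = 0.
Factor out (s + 2): p(s) = (s + 2)·(s^2 + 12s + 36).
The quadratic factor is (s + 6)^2.
Eigenvalues: -6, -6, -2.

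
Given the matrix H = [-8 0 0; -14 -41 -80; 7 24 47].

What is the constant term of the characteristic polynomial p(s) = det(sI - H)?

p(0) = det(0·I − H) = det(−H) = (−1)^3·det(H).
det(H) = 56, so p(0) = -56.

-56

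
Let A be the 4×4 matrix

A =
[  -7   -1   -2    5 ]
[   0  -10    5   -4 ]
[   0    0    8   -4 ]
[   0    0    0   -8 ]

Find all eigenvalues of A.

-10, -8, -7, 8

A is upper triangular, so its eigenvalues are the diagonal entries.
Diagonal: -7, -10, 8, -8.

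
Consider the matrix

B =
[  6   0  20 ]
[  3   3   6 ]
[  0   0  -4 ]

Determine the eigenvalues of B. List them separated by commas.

-4, 3, 6

The characteristic polynomial is p(s) = det(sI - B).
Expanding along the first row, p(s) = s^3 - 5s^2 - 18s + 72.
Since p(3) = 0, s = 3 is a root.
Factor out (s - 3): p(s) = (s - 3)·(s^2 - 2s - 24).
The quadratic factors as (s + 4)·(s - 6).
Eigenvalues: -4, 3, 6.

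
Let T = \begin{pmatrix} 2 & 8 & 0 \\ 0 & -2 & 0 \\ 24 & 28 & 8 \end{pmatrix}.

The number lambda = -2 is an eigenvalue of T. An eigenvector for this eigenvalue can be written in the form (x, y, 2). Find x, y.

We need (T + 2I)v = 0.
T + 2I = [[4, 8, 0], [0, 0, 0], [24, 28, 10]].
Row 1: (4)·x + (8)·y + (0)·2 = 0
Row 2: (0)·x + (0)·y + (0)·2 = 0
Row 3: (24)·x + (28)·y + (10)·2 = 0
Solving gives x = -2, y = 1.
Check: T·(-2, 1, 2) = (4, -2, -4) = -2·(-2, 1, 2).

-2, 1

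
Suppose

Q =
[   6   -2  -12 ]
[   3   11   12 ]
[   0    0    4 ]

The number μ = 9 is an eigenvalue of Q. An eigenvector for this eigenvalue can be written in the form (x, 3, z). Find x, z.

We need (Q - 9I)v = 0.
Q - 9I = [[-3, -2, -12], [3, 2, 12], [0, 0, -5]].
Row 1: (-3)·x + (-2)·3 + (-12)·z = 0
Row 2: (3)·x + (2)·3 + (12)·z = 0
Row 3: (0)·x + (0)·3 + (-5)·z = 0
Solving gives x = -2, z = 0.
Check: Q·(-2, 3, 0) = (-18, 27, 0) = 9·(-2, 3, 0).

-2, 0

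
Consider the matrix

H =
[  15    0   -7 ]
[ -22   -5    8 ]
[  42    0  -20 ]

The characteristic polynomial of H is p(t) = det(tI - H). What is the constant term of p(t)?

p(t) = t^3 + 10t^2 + 19t - 30.
The constant term is -30.

-30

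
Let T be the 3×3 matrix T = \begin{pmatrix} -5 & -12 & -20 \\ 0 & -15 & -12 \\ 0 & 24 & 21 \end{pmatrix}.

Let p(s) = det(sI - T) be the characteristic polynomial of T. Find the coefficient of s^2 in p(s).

-1

The coefficient of s^2 of det(sI - T) is −trace(T).
trace(T) = (-5) + (-15) + (21) = 1, so the coefficient is -1.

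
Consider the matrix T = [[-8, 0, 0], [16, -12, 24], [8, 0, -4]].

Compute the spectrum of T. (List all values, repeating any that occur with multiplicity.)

-12, -8, -4

Set up det(tI - T) = 0.
Expanding along the first row, p(t) = t^3 + 24t^2 + 176t + 384.
Rational-root test: t = -12 gives p(-12) = 0.
Dividing by (t + 12) leaves t^2 + 12t + 32.
The quadratic factors as (t + 8)·(t + 4).
Eigenvalues: -12, -8, -4.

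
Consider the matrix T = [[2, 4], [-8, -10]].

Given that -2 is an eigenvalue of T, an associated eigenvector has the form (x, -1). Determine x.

1

We need (T + 2I)v = 0.
T + 2I = [[4, 4], [-8, -8]].
Row 1: (4)·x + (4)·-1 = 0
Row 2: (-8)·x + (-8)·-1 = 0
Solving gives x = 1.
Check: T·(1, -1) = (-2, 2) = -2·(1, -1).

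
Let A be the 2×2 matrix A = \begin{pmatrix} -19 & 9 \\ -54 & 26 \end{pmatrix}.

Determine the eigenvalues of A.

-1, 8

det(A - rI) = (-19 - r)(26 - r) - (9)·(-54) = r^2 - 7r - 8.
This factors as (r + 1)·(r - 8) = 0.
Eigenvalues: -1, 8.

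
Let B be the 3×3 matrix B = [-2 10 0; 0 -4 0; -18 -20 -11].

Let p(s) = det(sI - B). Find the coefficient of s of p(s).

74

p(s) = s^3 + 17s^2 + 74s + 88.
The coefficient of s is 74.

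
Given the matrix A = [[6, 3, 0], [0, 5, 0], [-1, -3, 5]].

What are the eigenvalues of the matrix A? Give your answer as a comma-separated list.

5, 5, 6

Compute the characteristic polynomial p(λ) = det(λI - A).
Cofactor expansion gives p(λ) = λ^3 - 16λ^2 + 85λ - 150.
Rational-root test: λ = 5 gives p(5) = 0.
Factor out (λ - 5): p(λ) = (λ - 5)·(λ^2 - 11λ + 30).
The quadratic factors as (λ - 5)·(λ - 6).
Eigenvalues: 5, 5, 6.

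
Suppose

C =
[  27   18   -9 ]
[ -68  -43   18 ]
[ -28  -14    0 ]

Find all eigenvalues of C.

-9, -7, 0

The characteristic polynomial is p(s) = det(sI - C).
Expanding the 3×3 determinant: p(s) = s^3 + 16s^2 + 63s.
Since p(0) = 0, s = 0 is a root.
Factor out s: p(s) = s·(s^2 + 16s + 63).
The quadratic factors as (s + 9)·(s + 7).
Eigenvalues: -9, -7, 0.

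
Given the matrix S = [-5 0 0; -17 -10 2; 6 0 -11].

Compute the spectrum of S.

Set up det(λI - S) = 0.
Expanding along the first row, p(λ) = λ^3 + 26λ^2 + 215λ + 550.
Try λ = -10: p(-10) = 0, so -10 is a root.
Factor out (λ + 10): p(λ) = (λ + 10)·(λ^2 + 16λ + 55).
The quadratic factors as (λ + 11)·(λ + 5).
Eigenvalues: -11, -10, -5.

-11, -10, -5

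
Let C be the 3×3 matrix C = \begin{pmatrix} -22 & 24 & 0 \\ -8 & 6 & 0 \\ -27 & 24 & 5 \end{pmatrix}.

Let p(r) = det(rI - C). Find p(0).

-300

p(0) = det(0·I − C) = det(−C) = (−1)^3·det(C).
det(C) = 300, so p(0) = -300.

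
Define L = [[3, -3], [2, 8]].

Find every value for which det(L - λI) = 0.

5, 6

det(L - λI) = (3 - λ)(8 - λ) - (-3)·(2) = λ^2 - 11λ + 30.
This factors as (λ - 5)·(λ - 6) = 0.
Eigenvalues: 5, 6.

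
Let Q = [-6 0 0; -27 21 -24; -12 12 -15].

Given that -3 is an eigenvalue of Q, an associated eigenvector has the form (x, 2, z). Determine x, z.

We need (Q + 3I)v = 0.
Q + 3I = [[-3, 0, 0], [-27, 24, -24], [-12, 12, -12]].
Row 1: (-3)·x + (0)·2 + (0)·z = 0
Row 2: (-27)·x + (24)·2 + (-24)·z = 0
Row 3: (-12)·x + (12)·2 + (-12)·z = 0
Solving gives x = 0, z = 2.
Check: Q·(0, 2, 2) = (0, -6, -6) = -3·(0, 2, 2).

0, 2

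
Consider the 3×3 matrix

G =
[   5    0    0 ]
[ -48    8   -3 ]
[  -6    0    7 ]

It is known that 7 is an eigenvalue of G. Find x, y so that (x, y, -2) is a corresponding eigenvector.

We need (G - 7I)v = 0.
G - 7I = [[-2, 0, 0], [-48, 1, -3], [-6, 0, 0]].
Row 1: (-2)·x + (0)·y + (0)·-2 = 0
Row 2: (-48)·x + (1)·y + (-3)·-2 = 0
Row 3: (-6)·x + (0)·y + (0)·-2 = 0
Solving gives x = 0, y = -6.
Check: G·(0, -6, -2) = (0, -42, -14) = 7·(0, -6, -2).

0, -6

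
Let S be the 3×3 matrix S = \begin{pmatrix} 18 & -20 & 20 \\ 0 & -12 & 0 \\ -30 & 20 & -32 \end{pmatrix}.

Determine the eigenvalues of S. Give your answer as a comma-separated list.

-12, -12, -2

The characteristic polynomial is p(μ) = det(μI - S).
Expanding along the first row, p(μ) = μ^3 + 26μ^2 + 192μ + 288.
Try μ = -12: p(-12) = 0, so -12 is a root.
Factor out (μ + 12): p(μ) = (μ + 12)·(μ^2 + 14μ + 24).
The quadratic factors as (μ + 12)·(μ + 2).
Eigenvalues: -12, -12, -2.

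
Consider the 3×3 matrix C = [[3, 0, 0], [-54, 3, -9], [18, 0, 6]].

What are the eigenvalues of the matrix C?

Set up det(λI - C) = 0.
Expanding the 3×3 determinant: p(λ) = λ^3 - 12λ^2 + 45λ - 54.
Rational-root test: λ = 3 gives p(3) = 0.
Dividing by (λ - 3) leaves λ^2 - 9λ + 18.
The quadratic factors as (λ - 3)·(λ - 6).
Eigenvalues: 3, 3, 6.

3, 3, 6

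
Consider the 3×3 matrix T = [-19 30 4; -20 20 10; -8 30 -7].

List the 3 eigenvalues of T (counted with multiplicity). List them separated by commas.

-11, 0, 5

Set up det(tI - T) = 0.
Cofactor expansion gives p(t) = t^3 + 6t^2 - 55t.
Since p(-11) = 0, t = -11 is a root.
Dividing by (t + 11) leaves t^2 - 5t.
The quadratic factors as t·(t - 5).
Eigenvalues: -11, 0, 5.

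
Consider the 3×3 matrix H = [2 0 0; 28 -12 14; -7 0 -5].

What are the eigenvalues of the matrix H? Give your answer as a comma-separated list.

The characteristic polynomial is p(lambda) = det(lambda·I - H).
Expanding the 3×3 determinant: p(lambda) = lambda^3 + 15·lambda^2 + 26·lambda - 120.
Try lambda = 2: p(2) = 0, so 2 is a root.
Dividing by (lambda - 2) leaves lambda^2 + 17·lambda + 60.
The quadratic factors as (lambda + 12)·(lambda + 5).
Eigenvalues: -12, -5, 2.

-12, -5, 2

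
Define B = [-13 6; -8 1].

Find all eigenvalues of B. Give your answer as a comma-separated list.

-7, -5

det(B - rI) = (-13 - r)(1 - r) - (6)·(-8) = r^2 + 12r + 35.
This factors as (r + 7)·(r + 5) = 0.
Eigenvalues: -7, -5.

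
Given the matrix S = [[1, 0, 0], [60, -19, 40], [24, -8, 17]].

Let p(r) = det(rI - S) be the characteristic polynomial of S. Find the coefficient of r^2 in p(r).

The coefficient of r^2 of det(rI - S) is −trace(S).
trace(S) = (1) + (-19) + (17) = -1, so the coefficient is 1.

1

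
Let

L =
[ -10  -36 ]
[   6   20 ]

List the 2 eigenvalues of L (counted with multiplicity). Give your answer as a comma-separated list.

det(L - rI) = (-10 - r)(20 - r) - (-36)·(6) = r^2 - 10r + 16.
This factors as (r - 2)·(r - 8) = 0.
Eigenvalues: 2, 8.

2, 8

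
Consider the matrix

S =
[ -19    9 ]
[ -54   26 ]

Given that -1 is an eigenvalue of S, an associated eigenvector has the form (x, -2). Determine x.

We need (S + 1I)v = 0.
S + 1I = [[-18, 9], [-54, 27]].
Row 1: (-18)·x + (9)·-2 = 0
Row 2: (-54)·x + (27)·-2 = 0
Solving gives x = -1.
Check: S·(-1, -2) = (1, 2) = -1·(-1, -2).

-1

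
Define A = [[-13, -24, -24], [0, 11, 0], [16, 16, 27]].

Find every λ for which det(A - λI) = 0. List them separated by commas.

3, 11, 11

The characteristic polynomial is p(t) = det(tI - A).
Expanding along the first row, p(t) = t^3 - 25t^2 + 187t - 363.
Try t = 3: p(3) = 0, so 3 is a root.
Dividing by (t - 3) leaves t^2 - 22t + 121.
The quadratic factor is (t - 11)^2.
Eigenvalues: 3, 11, 11.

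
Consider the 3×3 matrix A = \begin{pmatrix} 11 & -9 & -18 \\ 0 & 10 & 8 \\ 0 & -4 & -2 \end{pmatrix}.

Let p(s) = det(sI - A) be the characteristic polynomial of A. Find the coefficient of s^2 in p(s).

The coefficient of s^2 of det(sI - A) is −trace(A).
trace(A) = (11) + (10) + (-2) = 19, so the coefficient is -19.

-19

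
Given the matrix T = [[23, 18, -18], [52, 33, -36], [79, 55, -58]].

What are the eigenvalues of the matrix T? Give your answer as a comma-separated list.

-4, -3, 5

The characteristic polynomial is p(s) = det(sI - T).
Expanding along the first row, p(s) = s^3 + 2s^2 - 23s - 60.
Try s = -4: p(-4) = 0, so -4 is a root.
Factor out (s + 4): p(s) = (s + 4)·(s^2 - 2s - 15).
The quadratic factors as (s + 3)·(s - 5).
Eigenvalues: -4, -3, 5.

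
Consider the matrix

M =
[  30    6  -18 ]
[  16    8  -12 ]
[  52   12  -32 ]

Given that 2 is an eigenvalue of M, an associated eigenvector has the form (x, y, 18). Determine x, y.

9, 12

We need (M - 2I)v = 0.
M - 2I = [[28, 6, -18], [16, 6, -12], [52, 12, -34]].
Row 1: (28)·x + (6)·y + (-18)·18 = 0
Row 2: (16)·x + (6)·y + (-12)·18 = 0
Row 3: (52)·x + (12)·y + (-34)·18 = 0
Solving gives x = 9, y = 12.
Check: M·(9, 12, 18) = (18, 24, 36) = 2·(9, 12, 18).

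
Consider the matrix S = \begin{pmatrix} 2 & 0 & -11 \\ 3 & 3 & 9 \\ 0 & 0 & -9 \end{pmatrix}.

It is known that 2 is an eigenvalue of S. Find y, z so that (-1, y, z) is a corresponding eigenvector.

3, 0

We need (S - 2I)v = 0.
S - 2I = [[0, 0, -11], [3, 1, 9], [0, 0, -11]].
Row 1: (0)·-1 + (0)·y + (-11)·z = 0
Row 2: (3)·-1 + (1)·y + (9)·z = 0
Row 3: (0)·-1 + (0)·y + (-11)·z = 0
Solving gives y = 3, z = 0.
Check: S·(-1, 3, 0) = (-2, 6, 0) = 2·(-1, 3, 0).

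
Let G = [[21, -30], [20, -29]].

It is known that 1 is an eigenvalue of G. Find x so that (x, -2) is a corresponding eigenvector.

-3

We need (G - 1I)v = 0.
G - 1I = [[20, -30], [20, -30]].
Row 1: (20)·x + (-30)·-2 = 0
Row 2: (20)·x + (-30)·-2 = 0
Solving gives x = -3.
Check: G·(-3, -2) = (-3, -2) = 1·(-3, -2).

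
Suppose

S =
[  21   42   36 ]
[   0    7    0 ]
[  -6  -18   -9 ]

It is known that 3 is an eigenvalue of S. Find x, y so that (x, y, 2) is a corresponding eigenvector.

-4, 0

We need (S - 3I)v = 0.
S - 3I = [[18, 42, 36], [0, 4, 0], [-6, -18, -12]].
Row 1: (18)·x + (42)·y + (36)·2 = 0
Row 2: (0)·x + (4)·y + (0)·2 = 0
Row 3: (-6)·x + (-18)·y + (-12)·2 = 0
Solving gives x = -4, y = 0.
Check: S·(-4, 0, 2) = (-12, 0, 6) = 3·(-4, 0, 2).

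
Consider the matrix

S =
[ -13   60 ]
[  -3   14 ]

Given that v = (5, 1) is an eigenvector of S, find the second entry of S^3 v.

First find the eigenvalue: Sv = (-5, -1) = -1·(5, 1), so λ = -1.
Then S^3 v = λ^3·v = (-1)^3·(5, 1) = -1·(5, 1) = (-5, -1).

-1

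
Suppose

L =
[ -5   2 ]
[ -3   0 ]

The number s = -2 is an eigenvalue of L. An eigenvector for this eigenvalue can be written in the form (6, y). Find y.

We need (L + 2I)v = 0.
L + 2I = [[-3, 2], [-3, 2]].
Row 1: (-3)·6 + (2)·y = 0
Row 2: (-3)·6 + (2)·y = 0
Solving gives y = 9.
Check: L·(6, 9) = (-12, -18) = -2·(6, 9).

9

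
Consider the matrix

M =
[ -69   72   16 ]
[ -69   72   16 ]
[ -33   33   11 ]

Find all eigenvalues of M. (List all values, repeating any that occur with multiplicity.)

0, 3, 11

The characteristic polynomial is p(r) = det(rI - M).
Cofactor expansion gives p(r) = r^3 - 14r^2 + 33r.
Since p(0) = 0, r = 0 is a root.
Factor out r: p(r) = r·(r^2 - 14r + 33).
The quadratic factors as (r - 3)·(r - 11).
Eigenvalues: 0, 3, 11.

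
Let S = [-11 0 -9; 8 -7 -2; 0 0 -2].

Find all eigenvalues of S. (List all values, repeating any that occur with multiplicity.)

Compute the characteristic polynomial p(λ) = det(λI - S).
Cofactor expansion gives p(λ) = λ^3 + 20λ^2 + 113λ + 154.
Since p(-11) = 0, λ = -11 is a root.
Factor out (λ + 11): p(λ) = (λ + 11)·(λ^2 + 9λ + 14).
The quadratic factors as (λ + 7)·(λ + 2).
Eigenvalues: -11, -7, -2.

-11, -7, -2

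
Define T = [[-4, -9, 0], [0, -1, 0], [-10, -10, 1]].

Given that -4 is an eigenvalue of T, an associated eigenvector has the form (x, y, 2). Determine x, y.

1, 0

We need (T + 4I)v = 0.
T + 4I = [[0, -9, 0], [0, 3, 0], [-10, -10, 5]].
Row 1: (0)·x + (-9)·y + (0)·2 = 0
Row 2: (0)·x + (3)·y + (0)·2 = 0
Row 3: (-10)·x + (-10)·y + (5)·2 = 0
Solving gives x = 1, y = 0.
Check: T·(1, 0, 2) = (-4, 0, -8) = -4·(1, 0, 2).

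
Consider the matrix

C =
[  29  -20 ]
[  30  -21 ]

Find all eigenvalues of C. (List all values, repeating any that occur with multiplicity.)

-1, 9

det(C - λI) = (29 - λ)(-21 - λ) - (-20)·(30) = λ^2 - 8λ - 9.
This factors as (λ + 1)·(λ - 9) = 0.
Eigenvalues: -1, 9.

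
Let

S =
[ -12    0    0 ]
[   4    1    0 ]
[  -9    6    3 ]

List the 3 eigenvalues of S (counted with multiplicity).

-12, 1, 3

S is lower triangular, so its eigenvalues are the diagonal entries.
Diagonal: -12, 1, 3.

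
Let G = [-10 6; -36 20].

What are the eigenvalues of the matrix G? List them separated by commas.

det(G - λI) = (-10 - λ)(20 - λ) - (6)·(-36) = λ^2 - 10λ + 16.
This factors as (λ - 2)·(λ - 8) = 0.
Eigenvalues: 2, 8.

2, 8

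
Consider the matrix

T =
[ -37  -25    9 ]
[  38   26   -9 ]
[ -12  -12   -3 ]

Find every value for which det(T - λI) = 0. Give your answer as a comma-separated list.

The characteristic polynomial is p(t) = det(tI - T).
Expanding the 3×3 determinant: p(t) = t^3 + 14t^2 + 21t - 36.
Since p(1) = 0, t = 1 is a root.
Dividing by (t - 1) leaves t^2 + 15t + 36.
The quadratic factors as (t + 12)·(t + 3).
Eigenvalues: -12, -3, 1.

-12, -3, 1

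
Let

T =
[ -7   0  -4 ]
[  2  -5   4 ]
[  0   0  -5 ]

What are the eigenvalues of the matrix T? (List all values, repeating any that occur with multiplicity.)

Set up det(rI - T) = 0.
Expanding the 3×3 determinant: p(r) = r^3 + 17r^2 + 95r + 175.
Try r = -5: p(-5) = 0, so -5 is a root.
Dividing by (r + 5) leaves r^2 + 12r + 35.
The quadratic factors as (r + 7)·(r + 5).
Eigenvalues: -7, -5, -5.

-7, -5, -5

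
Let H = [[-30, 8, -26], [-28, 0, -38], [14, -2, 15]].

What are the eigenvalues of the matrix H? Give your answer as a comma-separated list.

-9, -4, -2

The characteristic polynomial is p(λ) = det(λI - H).
Expanding along the first row, p(λ) = λ^3 + 15λ^2 + 62λ + 72.
Try λ = -4: p(-4) = 0, so -4 is a root.
Factor out (λ + 4): p(λ) = (λ + 4)·(λ^2 + 11λ + 18).
The quadratic factors as (λ + 9)·(λ + 2).
Eigenvalues: -9, -4, -2.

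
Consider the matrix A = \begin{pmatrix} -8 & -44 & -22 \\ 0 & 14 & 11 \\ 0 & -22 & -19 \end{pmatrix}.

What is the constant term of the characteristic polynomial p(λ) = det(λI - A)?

p(0) = det(0·I − A) = det(−A) = (−1)^3·det(A).
det(A) = 192, so p(0) = -192.

-192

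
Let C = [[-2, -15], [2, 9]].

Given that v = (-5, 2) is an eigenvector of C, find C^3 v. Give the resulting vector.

First find the eigenvalue: Cv = (-20, 8) = 4·(-5, 2), so λ = 4.
Then C^3 v = λ^3·v = 4^3·(-5, 2) = 64·(-5, 2) = (-320, 128).

(-320, 128)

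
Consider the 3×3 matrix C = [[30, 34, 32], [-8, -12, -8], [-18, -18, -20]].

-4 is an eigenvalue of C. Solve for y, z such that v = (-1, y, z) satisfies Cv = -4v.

1, 0

We need (C + 4I)v = 0.
C + 4I = [[34, 34, 32], [-8, -8, -8], [-18, -18, -16]].
Row 1: (34)·-1 + (34)·y + (32)·z = 0
Row 2: (-8)·-1 + (-8)·y + (-8)·z = 0
Row 3: (-18)·-1 + (-18)·y + (-16)·z = 0
Solving gives y = 1, z = 0.
Check: C·(-1, 1, 0) = (4, -4, 0) = -4·(-1, 1, 0).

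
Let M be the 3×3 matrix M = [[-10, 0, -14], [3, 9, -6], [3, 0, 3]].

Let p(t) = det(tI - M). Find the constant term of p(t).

-108

p(t) = t^3 - 2t^2 - 51t - 108.
The constant term is -108.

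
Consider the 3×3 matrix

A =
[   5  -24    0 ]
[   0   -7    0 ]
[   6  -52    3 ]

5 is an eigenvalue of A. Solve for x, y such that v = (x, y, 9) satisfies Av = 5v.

We need (A - 5I)v = 0.
A - 5I = [[0, -24, 0], [0, -12, 0], [6, -52, -2]].
Row 1: (0)·x + (-24)·y + (0)·9 = 0
Row 2: (0)·x + (-12)·y + (0)·9 = 0
Row 3: (6)·x + (-52)·y + (-2)·9 = 0
Solving gives x = 3, y = 0.
Check: A·(3, 0, 9) = (15, 0, 45) = 5·(3, 0, 9).

3, 0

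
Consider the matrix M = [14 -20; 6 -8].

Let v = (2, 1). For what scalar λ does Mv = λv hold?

4

Compute Mv: M·(2, 1) = (8, 4).
Since Mv = λv, compare component 1: 8 = λ·2, so λ = 4.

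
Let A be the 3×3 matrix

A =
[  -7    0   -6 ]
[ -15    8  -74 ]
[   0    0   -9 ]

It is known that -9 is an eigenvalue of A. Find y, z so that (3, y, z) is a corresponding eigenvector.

We need (A + 9I)v = 0.
A + 9I = [[2, 0, -6], [-15, 17, -74], [0, 0, 0]].
Row 1: (2)·3 + (0)·y + (-6)·z = 0
Row 2: (-15)·3 + (17)·y + (-74)·z = 0
Row 3: (0)·3 + (0)·y + (0)·z = 0
Solving gives y = 7, z = 1.
Check: A·(3, 7, 1) = (-27, -63, -9) = -9·(3, 7, 1).

7, 1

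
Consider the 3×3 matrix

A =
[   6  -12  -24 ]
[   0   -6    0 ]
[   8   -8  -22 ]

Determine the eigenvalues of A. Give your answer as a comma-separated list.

-10, -6, -6

The characteristic polynomial is p(μ) = det(μI - A).
Expanding along the first row, p(μ) = μ^3 + 22μ^2 + 156μ + 360.
Rational-root test: μ = -6 gives p(-6) = 0.
Dividing by (μ + 6) leaves μ^2 + 16μ + 60.
The quadratic factors as (μ + 10)·(μ + 6).
Eigenvalues: -10, -6, -6.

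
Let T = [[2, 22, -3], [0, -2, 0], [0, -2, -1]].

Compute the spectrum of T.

-2, -1, 2

Set up det(tI - T) = 0.
Expanding along the first row, p(t) = t^3 + t^2 - 4t - 4.
Since p(2) = 0, t = 2 is a root.
Factor out (t - 2): p(t) = (t - 2)·(t^2 + 3t + 2).
The quadratic factors as (t + 2)·(t + 1).
Eigenvalues: -2, -1, 2.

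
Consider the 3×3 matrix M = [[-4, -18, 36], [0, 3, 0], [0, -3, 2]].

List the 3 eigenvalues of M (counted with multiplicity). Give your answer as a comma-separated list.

-4, 2, 3

The characteristic polynomial is p(λ) = det(λI - M).
Expanding the 3×3 determinant: p(λ) = λ^3 - λ^2 - 14λ + 24.
Rational-root test: λ = 2 gives p(2) = 0.
Dividing by (λ - 2) leaves λ^2 + λ - 12.
The quadratic factors as (λ + 4)·(λ - 3).
Eigenvalues: -4, 2, 3.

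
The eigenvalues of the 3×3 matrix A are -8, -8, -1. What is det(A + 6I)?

If A has eigenvalues -8, -8, -1, then A + 6I has eigenvalues -2, -2, 5.
det(A + 6I) = (-2) · (-2) · (5) = 20.

20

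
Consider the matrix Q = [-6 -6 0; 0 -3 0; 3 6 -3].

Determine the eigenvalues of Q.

Compute the characteristic polynomial p(s) = det(sI - Q).
Expanding the 3×3 determinant: p(s) = s^3 + 12s^2 + 45s + 54.
Try s = -3: p(-3) = 0, so -3 is a root.
Factor out (s + 3): p(s) = (s + 3)·(s^2 + 9s + 18).
The quadratic factors as (s + 6)·(s + 3).
Eigenvalues: -6, -3, -3.

-6, -3, -3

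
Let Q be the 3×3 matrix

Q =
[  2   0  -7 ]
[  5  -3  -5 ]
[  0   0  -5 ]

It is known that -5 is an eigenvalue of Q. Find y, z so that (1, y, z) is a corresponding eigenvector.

We need (Q + 5I)v = 0.
Q + 5I = [[7, 0, -7], [5, 2, -5], [0, 0, 0]].
Row 1: (7)·1 + (0)·y + (-7)·z = 0
Row 2: (5)·1 + (2)·y + (-5)·z = 0
Row 3: (0)·1 + (0)·y + (0)·z = 0
Solving gives y = 0, z = 1.
Check: Q·(1, 0, 1) = (-5, 0, -5) = -5·(1, 0, 1).

0, 1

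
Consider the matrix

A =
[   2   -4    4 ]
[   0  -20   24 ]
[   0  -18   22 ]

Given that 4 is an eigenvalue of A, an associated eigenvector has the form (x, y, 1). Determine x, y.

We need (A - 4I)v = 0.
A - 4I = [[-2, -4, 4], [0, -24, 24], [0, -18, 18]].
Row 1: (-2)·x + (-4)·y + (4)·1 = 0
Row 2: (0)·x + (-24)·y + (24)·1 = 0
Row 3: (0)·x + (-18)·y + (18)·1 = 0
Solving gives x = 0, y = 1.
Check: A·(0, 1, 1) = (0, 4, 4) = 4·(0, 1, 1).

0, 1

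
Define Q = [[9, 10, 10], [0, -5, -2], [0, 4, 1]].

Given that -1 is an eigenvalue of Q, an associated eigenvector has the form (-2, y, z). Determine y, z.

We need (Q + 1I)v = 0.
Q + 1I = [[10, 10, 10], [0, -4, -2], [0, 4, 2]].
Row 1: (10)·-2 + (10)·y + (10)·z = 0
Row 2: (0)·-2 + (-4)·y + (-2)·z = 0
Row 3: (0)·-2 + (4)·y + (2)·z = 0
Solving gives y = -2, z = 4.
Check: Q·(-2, -2, 4) = (2, 2, -4) = -1·(-2, -2, 4).

-2, 4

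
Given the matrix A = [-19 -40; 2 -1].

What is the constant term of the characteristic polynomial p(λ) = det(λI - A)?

p(0) = det(0·I − A) = det(−A) = (−1)^2·det(A).
det(A) = 99, so p(0) = 99.

99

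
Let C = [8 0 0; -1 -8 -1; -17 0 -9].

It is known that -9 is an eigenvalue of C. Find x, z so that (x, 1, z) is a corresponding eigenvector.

We need (C + 9I)v = 0.
C + 9I = [[17, 0, 0], [-1, 1, -1], [-17, 0, 0]].
Row 1: (17)·x + (0)·1 + (0)·z = 0
Row 2: (-1)·x + (1)·1 + (-1)·z = 0
Row 3: (-17)·x + (0)·1 + (0)·z = 0
Solving gives x = 0, z = 1.
Check: C·(0, 1, 1) = (0, -9, -9) = -9·(0, 1, 1).

0, 1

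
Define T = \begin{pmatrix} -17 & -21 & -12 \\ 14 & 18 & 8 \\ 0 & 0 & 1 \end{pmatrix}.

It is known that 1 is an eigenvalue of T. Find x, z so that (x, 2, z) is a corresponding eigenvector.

-3, 1

We need (T - 1I)v = 0.
T - 1I = [[-18, -21, -12], [14, 17, 8], [0, 0, 0]].
Row 1: (-18)·x + (-21)·2 + (-12)·z = 0
Row 2: (14)·x + (17)·2 + (8)·z = 0
Row 3: (0)·x + (0)·2 + (0)·z = 0
Solving gives x = -3, z = 1.
Check: T·(-3, 2, 1) = (-3, 2, 1) = 1·(-3, 2, 1).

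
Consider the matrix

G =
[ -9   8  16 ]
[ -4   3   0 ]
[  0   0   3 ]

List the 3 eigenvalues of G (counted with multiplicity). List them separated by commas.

-5, -1, 3

Set up det(sI - G) = 0.
Expanding along the first row, p(s) = s^3 + 3s^2 - 13s - 15.
Since p(-1) = 0, s = -1 is a root.
Dividing by (s + 1) leaves s^2 + 2s - 15.
The quadratic factors as (s + 5)·(s - 3).
Eigenvalues: -5, -1, 3.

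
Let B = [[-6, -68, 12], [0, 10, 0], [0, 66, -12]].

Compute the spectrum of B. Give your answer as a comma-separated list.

Compute the characteristic polynomial p(μ) = det(μI - B).
Cofactor expansion gives p(μ) = μ^3 + 8μ^2 - 108μ - 720.
Try μ = -12: p(-12) = 0, so -12 is a root.
Factor out (μ + 12): p(μ) = (μ + 12)·(μ^2 - 4μ - 60).
The quadratic factors as (μ + 6)·(μ - 10).
Eigenvalues: -12, -6, 10.

-12, -6, 10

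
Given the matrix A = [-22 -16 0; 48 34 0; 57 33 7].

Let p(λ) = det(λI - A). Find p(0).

p(0) = det(0·I − A) = det(−A) = (−1)^3·det(A).
det(A) = 140, so p(0) = -140.

-140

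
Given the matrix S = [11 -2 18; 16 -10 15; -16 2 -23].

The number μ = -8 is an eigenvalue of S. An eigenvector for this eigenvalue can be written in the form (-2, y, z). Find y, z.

We need (S + 8I)v = 0.
S + 8I = [[19, -2, 18], [16, -2, 15], [-16, 2, -15]].
Row 1: (19)·-2 + (-2)·y + (18)·z = 0
Row 2: (16)·-2 + (-2)·y + (15)·z = 0
Row 3: (-16)·-2 + (2)·y + (-15)·z = 0
Solving gives y = -1, z = 2.
Check: S·(-2, -1, 2) = (16, 8, -16) = -8·(-2, -1, 2).

-1, 2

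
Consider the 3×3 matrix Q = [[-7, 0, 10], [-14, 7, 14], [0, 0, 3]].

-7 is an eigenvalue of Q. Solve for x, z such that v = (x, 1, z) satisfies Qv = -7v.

1, 0

We need (Q + 7I)v = 0.
Q + 7I = [[0, 0, 10], [-14, 14, 14], [0, 0, 10]].
Row 1: (0)·x + (0)·1 + (10)·z = 0
Row 2: (-14)·x + (14)·1 + (14)·z = 0
Row 3: (0)·x + (0)·1 + (10)·z = 0
Solving gives x = 1, z = 0.
Check: Q·(1, 1, 0) = (-7, -7, 0) = -7·(1, 1, 0).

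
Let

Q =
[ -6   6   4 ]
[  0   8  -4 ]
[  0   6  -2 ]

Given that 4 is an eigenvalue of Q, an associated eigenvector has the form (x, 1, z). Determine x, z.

1, 1

We need (Q - 4I)v = 0.
Q - 4I = [[-10, 6, 4], [0, 4, -4], [0, 6, -6]].
Row 1: (-10)·x + (6)·1 + (4)·z = 0
Row 2: (0)·x + (4)·1 + (-4)·z = 0
Row 3: (0)·x + (6)·1 + (-6)·z = 0
Solving gives x = 1, z = 1.
Check: Q·(1, 1, 1) = (4, 4, 4) = 4·(1, 1, 1).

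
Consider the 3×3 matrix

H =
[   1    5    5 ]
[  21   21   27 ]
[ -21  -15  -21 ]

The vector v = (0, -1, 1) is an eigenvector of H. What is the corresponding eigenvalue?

Compute Hv: H·(0, -1, 1) = (0, 6, -6).
Since Hv = λv, compare component 2: 6 = λ·-1, so λ = -6.

-6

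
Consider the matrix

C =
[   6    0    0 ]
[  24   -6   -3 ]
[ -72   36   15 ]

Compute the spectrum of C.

Set up det(sI - C) = 0.
Cofactor expansion gives p(s) = s^3 - 15s^2 + 72s - 108.
Rational-root test: s = 3 gives p(3) = 0.
Factor out (s - 3): p(s) = (s - 3)·(s^2 - 12s + 36).
The quadratic factor is (s - 6)^2.
Eigenvalues: 3, 6, 6.

3, 6, 6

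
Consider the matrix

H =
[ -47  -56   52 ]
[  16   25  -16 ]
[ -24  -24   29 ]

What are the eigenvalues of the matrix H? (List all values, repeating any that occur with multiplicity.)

-7, 5, 9

Set up det(sI - H) = 0.
Expanding along the first row, p(s) = s^3 - 7s^2 - 53s + 315.
Since p(5) = 0, s = 5 is a root.
Dividing by (s - 5) leaves s^2 - 2s - 63.
The quadratic factors as (s + 7)·(s - 9).
Eigenvalues: -7, 5, 9.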